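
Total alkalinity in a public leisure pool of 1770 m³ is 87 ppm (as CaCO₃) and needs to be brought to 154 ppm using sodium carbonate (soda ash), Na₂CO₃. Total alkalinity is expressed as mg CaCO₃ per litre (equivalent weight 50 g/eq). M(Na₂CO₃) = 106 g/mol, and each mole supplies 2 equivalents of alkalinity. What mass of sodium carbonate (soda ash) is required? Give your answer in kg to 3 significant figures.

Volume: 1770 m³ = 1,770,000 L.
Alkalinity to add: (154 − 87) = 67 mg/L as CaCO₃ × 1,770,000 L = 118,600 g as CaCO₃.
Equivalents: 118,600 g ÷ 50 g/eq = 2372 eq.
Each mole of Na₂CO₃ supplies 2 eq, so 2372 / 2 = 1186 mol.
Mass: 1186 mol × 106 g/mol = 125,700 g.

126 kg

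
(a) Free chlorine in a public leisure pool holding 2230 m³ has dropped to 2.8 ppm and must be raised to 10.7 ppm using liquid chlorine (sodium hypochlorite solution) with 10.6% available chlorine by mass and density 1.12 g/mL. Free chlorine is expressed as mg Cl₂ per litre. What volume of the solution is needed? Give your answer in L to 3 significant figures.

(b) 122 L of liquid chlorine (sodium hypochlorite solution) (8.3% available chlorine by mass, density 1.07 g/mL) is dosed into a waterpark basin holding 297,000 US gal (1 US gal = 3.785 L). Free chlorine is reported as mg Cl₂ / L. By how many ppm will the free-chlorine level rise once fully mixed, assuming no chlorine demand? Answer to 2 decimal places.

(a) Volume: 2230 m³ = 2,230,000 L.
(a) Chlorine deficit: 10.7 − 2.8 = 7.9 ppm = 7.9 mg/L as Cl₂.
(a) Cl₂ equivalent needed: 7.9 mg/L × 2,230,000 L = 17,620,000 mg = 17,620 g.
(a) Product at 10.6% available chlorine: 17,620 / 0.106 = 166,200 g.
(a) Volume at density 1.12 g/mL: 166,200 g ÷ 1.12 g/mL = 148,400 mL.

(b) Volume: 297,000 US gal × 3.785 L/gal = 1,124,145 L.
(b) Mass of solution: 122 L × 1000 mL/L × 1.07 g/mL = 130,500 g.
(b) Available chlorine delivered: 130,500 g × 0.083 = 10,830 g as Cl₂.
(b) Concentration rise: 10,830 g / 1,124,145 L = 9.638 mg/L = 9.64 ppm.

(a) 148 L; (b) 9.64 ppm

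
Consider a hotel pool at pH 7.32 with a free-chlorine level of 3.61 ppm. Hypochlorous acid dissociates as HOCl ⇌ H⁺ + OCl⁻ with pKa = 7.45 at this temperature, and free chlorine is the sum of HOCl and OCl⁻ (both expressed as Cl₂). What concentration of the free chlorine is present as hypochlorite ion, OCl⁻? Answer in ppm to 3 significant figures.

1.54 ppm

[OCl⁻]/[HOCl] = 10^(pH − pKa) = 10^(7.32 − 7.45) = 10^-0.13 = 0.7413.
Fraction as HOCl = 1 / (1 + 0.7413) = 0.5743.
OCl⁻ = (1 − 0.5743) × 3.61 ppm = 1.537 ppm.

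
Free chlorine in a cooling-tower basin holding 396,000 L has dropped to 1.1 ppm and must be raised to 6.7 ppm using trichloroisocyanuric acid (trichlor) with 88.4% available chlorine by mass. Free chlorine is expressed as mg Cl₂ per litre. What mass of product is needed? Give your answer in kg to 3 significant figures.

Chlorine deficit: 6.7 − 1.1 = 5.6 ppm = 5.6 mg/L as Cl₂.
Cl₂ equivalent needed: 5.6 mg/L × 396,000 L = 2,218,000 mg = 2218 g.
Product at 88.4% available chlorine: 2218 / 0.884 = 2509 g.

2.51 kg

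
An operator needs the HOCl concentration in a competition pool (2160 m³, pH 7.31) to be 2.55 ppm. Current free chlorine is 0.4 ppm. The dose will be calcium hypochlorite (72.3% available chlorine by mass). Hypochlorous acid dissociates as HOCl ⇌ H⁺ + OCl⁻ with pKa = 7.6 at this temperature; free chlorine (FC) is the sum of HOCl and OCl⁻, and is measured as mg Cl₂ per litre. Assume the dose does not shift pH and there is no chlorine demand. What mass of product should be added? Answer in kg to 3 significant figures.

Volume: 2160 m³ = 2,160,000 L.
[OCl⁻]/[HOCl] = 10^(pH − pKa) = 10^(7.31 − 7.6) = 0.5129; fraction as HOCl = 1/(1 + 0.5129) = 0.661.
Free chlorine required for 2.55 ppm HOCl: 2.55 / 0.661 = 3.858 ppm.
FC to add: 3.858 − 0.4 = 3.458 mg/L as Cl₂.
Cl₂ equivalent: 3.458 mg/L × 2,160,000 L = 7469 g.
Product at 72.3% available Cl: 7469 / 0.723 = 10,330 g.

10.3 kg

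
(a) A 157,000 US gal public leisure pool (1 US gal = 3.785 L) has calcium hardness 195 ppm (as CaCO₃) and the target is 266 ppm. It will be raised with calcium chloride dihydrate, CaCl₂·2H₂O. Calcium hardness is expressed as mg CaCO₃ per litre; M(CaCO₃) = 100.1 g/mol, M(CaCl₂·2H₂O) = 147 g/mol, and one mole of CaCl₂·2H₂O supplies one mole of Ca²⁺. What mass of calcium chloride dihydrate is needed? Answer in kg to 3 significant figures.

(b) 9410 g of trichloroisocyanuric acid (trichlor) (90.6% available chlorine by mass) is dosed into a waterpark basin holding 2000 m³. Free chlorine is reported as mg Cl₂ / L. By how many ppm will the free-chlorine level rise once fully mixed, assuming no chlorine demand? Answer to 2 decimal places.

(a) 62.0 kg; (b) 4.26 ppm

(a) Volume: 157,000 US gal × 3.785 L/gal = 594,245 L.
(a) Hardness to add: (266 − 195) = 71 mg/L as CaCO₃ × 594,245 L = 42,190 g as CaCO₃.
(a) Moles of Ca²⁺ (1 mol Ca²⁺ ≡ 1 mol CaCO₃): 42,190 / 100.1 g/mol = 421.5 mol.
(a) Mass of CaCl₂·2H₂O: 421.5 × 147 = 61,960 g.

(b) Volume: 2000 m³ = 2,000,000 L.
(b) Available chlorine delivered: 9410 g × 0.906 = 8525 g as Cl₂.
(b) Concentration rise: 8525 g / 2,000,000 L = 4.263 mg/L = 4.26 ppm.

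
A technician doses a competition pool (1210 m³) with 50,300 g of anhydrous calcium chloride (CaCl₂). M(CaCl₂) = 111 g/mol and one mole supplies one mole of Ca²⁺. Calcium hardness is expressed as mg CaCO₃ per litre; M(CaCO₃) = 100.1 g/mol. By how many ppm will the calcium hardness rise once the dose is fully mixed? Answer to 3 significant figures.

Volume: 1210 m³ = 1,210,000 L.
Moles of Ca²⁺: 50,300 g ÷ 111 g/mol = 453.2 mol.
As CaCO₃: 453.2 mol × 100.1 g/mol = 45,360 g.
Rise: 45,360 g / 1,210,000 L × 1000 = 37.49 mg/L.

37.5 ppm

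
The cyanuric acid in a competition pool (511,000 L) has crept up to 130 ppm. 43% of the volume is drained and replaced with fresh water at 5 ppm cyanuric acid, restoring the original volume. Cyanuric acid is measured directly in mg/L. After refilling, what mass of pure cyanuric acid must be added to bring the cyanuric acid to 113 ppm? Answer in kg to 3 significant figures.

18.8 kg

After draining 43% and refilling: 130 × 0.57 + 5 × 0.43 = 76.25 ppm.
Deficit to target: 113 − 76.25 = 36.75 mg/L.
Mass: 36.75 mg/L × 511,000 L = 18,780 g cyanuric acid.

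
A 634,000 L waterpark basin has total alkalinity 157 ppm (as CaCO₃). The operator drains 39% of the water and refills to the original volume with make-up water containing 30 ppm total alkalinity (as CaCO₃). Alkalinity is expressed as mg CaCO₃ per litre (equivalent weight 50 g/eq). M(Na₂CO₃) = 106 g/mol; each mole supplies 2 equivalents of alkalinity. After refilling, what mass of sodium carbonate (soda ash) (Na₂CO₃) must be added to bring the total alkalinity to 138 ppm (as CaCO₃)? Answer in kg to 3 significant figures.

20.5 kg

After draining 39% and refilling: 157 × 0.61 + 30 × 0.39 = 107.47 ppm.
Deficit to target: 138 − 107.47 = 30.53 mg/L.
As CaCO₃: 30.53 mg/L × 634,000 L = 19,360 g; ÷ 50 g/eq ÷ 2 = 193.6 mol Na₂CO₃.
Mass: 193.6 × 106 = 20,520 g.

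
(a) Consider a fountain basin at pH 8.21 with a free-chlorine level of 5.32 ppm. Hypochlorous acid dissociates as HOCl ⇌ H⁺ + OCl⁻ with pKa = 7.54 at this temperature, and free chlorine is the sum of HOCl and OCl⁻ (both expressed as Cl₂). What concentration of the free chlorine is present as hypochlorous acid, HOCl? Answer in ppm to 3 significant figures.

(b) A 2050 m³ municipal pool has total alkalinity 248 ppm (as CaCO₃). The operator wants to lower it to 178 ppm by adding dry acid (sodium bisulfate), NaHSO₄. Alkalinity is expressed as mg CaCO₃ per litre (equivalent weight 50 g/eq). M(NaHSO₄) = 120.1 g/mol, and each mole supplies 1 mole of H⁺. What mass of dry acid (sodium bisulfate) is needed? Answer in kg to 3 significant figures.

(a) 0.937 ppm; (b) 345 kg

(a) [OCl⁻]/[HOCl] = 10^(pH − pKa) = 10^(8.21 − 7.54) = 10^0.67 = 4.677.
(a) Fraction as HOCl = 1 / (1 + 4.677) = 0.1761.
(a) HOCl = 0.1761 × 5.32 ppm = 0.9371 ppm.

(b) Volume: 2050 m³ = 2,050,000 L.
(b) Alkalinity to neutralize: (248 − 178) = 70 mg/L as CaCO₃ × 2,050,000 L = 143,500 g as CaCO₃.
(b) Equivalents of H⁺ required: 143,500 ÷ 50 g/eq = 2870 eq = 2870 mol NaHSO₄.
(b) Mass of NaHSO₄: 2870 × 120.1 = 344,700 g.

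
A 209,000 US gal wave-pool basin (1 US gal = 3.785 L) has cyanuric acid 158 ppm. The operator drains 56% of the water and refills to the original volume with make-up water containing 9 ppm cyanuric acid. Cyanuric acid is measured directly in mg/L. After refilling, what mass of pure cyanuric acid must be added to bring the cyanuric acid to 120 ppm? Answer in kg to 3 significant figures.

35.9 kg

Volume: 209,000 US gal × 3.785 L/gal = 791,065 L.
After draining 56% and refilling: 158 × 0.44 + 9 × 0.56 = 74.56 ppm.
Deficit to target: 120 − 74.56 = 45.44 mg/L.
Mass: 45.44 mg/L × 791,065 L = 35,950 g cyanuric acid.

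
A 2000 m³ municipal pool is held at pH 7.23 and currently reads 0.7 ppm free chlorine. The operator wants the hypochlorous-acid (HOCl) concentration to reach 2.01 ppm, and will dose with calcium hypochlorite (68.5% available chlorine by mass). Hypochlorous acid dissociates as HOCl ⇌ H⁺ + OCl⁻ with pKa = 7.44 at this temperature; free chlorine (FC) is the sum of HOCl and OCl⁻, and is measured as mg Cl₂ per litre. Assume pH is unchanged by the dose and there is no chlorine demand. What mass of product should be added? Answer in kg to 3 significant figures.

7.44 kg

Volume: 2000 m³ = 2,000,000 L.
[OCl⁻]/[HOCl] = 10^(pH − pKa) = 10^(7.23 − 7.44) = 0.6166; fraction as HOCl = 1/(1 + 0.6166) = 0.6186.
Free chlorine required for 2.01 ppm HOCl: 2.01 / 0.6186 = 3.249 ppm.
FC to add: 3.249 − 0.7 = 2.549 mg/L as Cl₂.
Cl₂ equivalent: 2.549 mg/L × 2,000,000 L = 5099 g.
Product at 68.5% available Cl: 5099 / 0.685 = 7443 g.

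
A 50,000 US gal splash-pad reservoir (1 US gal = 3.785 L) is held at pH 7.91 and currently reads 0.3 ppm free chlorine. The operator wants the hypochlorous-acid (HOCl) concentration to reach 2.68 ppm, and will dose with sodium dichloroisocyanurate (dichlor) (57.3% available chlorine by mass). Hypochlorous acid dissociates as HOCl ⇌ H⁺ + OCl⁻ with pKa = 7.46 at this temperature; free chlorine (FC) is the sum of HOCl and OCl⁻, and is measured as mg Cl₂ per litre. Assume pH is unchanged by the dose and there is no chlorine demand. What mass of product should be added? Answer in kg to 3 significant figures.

3.28 kg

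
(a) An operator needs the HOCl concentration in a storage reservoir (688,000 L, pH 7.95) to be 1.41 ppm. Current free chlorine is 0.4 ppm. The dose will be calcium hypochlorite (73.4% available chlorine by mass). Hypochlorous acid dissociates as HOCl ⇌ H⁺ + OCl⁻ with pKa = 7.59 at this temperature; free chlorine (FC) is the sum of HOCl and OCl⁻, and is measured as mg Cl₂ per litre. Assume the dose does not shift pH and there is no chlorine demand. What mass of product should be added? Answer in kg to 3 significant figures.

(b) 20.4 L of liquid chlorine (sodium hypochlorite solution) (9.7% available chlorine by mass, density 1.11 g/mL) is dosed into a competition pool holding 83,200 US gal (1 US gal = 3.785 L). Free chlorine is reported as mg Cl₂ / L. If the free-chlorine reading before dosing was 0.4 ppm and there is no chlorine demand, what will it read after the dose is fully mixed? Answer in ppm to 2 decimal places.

(a) [OCl⁻]/[HOCl] = 10^(pH − pKa) = 10^(7.95 − 7.59) = 2.291; fraction as HOCl = 1/(1 + 2.291) = 0.3039.
(a) Free chlorine required for 1.41 ppm HOCl: 1.41 / 0.3039 = 4.64 ppm.
(a) FC to add: 4.64 − 0.4 = 4.24 mg/L as Cl₂.
(a) Cl₂ equivalent: 4.24 mg/L × 688,000 L = 2917 g.
(a) Product at 73.4% available Cl: 2917 / 0.734 = 3974 g.

(b) Volume: 83,200 US gal × 3.785 L/gal = 314,912 L.
(b) Mass of solution: 20.4 L × 1000 mL/L × 1.11 g/mL = 22,640 g.
(b) Available chlorine delivered: 22,640 g × 0.097 = 2196 g as Cl₂.
(b) Concentration rise: 2196 g / 314,912 L = 6.975 mg/L = 6.97 ppm.
(b) Final FC: 0.4 + 6.97 = 7.37 ppm.

(a) 3.97 kg; (b) 7.37 ppm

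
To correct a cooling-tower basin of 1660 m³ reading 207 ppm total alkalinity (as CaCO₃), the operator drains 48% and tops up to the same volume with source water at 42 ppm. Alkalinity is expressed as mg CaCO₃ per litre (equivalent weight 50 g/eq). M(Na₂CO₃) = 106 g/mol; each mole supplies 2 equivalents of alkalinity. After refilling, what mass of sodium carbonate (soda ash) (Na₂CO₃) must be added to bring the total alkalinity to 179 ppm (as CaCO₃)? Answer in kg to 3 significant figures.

90.1 kg

Volume: 1660 m³ = 1,660,000 L.
After draining 48% and refilling: 207 × 0.52 + 42 × 0.48 = 127.8 ppm.
Deficit to target: 179 − 127.8 = 51.2 mg/L.
As CaCO₃: 51.2 mg/L × 1,660,000 L = 84,990 g; ÷ 50 g/eq ÷ 2 = 849.9 mol Na₂CO₃.
Mass: 849.9 × 106 = 90,090 g.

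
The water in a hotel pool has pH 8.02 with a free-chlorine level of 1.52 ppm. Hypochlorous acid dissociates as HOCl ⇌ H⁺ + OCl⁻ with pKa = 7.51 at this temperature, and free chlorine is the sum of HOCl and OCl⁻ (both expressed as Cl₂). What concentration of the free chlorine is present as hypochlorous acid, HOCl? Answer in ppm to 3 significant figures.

0.359 ppm

[OCl⁻]/[HOCl] = 10^(pH − pKa) = 10^(8.02 − 7.51) = 10^0.51 = 3.236.
Fraction as HOCl = 1 / (1 + 3.236) = 0.2361.
HOCl = 0.2361 × 1.52 ppm = 0.3588 ppm.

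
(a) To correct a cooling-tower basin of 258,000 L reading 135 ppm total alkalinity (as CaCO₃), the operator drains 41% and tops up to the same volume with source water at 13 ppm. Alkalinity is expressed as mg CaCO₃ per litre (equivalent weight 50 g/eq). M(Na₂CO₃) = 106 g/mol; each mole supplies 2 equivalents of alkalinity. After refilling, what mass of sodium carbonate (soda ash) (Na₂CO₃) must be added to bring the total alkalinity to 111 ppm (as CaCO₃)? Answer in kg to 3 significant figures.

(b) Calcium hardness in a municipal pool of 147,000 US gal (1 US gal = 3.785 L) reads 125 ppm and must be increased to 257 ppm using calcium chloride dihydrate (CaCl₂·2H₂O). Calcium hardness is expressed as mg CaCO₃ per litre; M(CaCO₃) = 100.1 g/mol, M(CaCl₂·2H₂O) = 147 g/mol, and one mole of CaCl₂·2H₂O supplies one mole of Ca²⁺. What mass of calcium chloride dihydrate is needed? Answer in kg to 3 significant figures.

(a) After draining 41% and refilling: 135 × 0.59 + 13 × 0.41 = 84.98 ppm.
(a) Deficit to target: 111 − 84.98 = 26.02 mg/L.
(a) As CaCO₃: 26.02 mg/L × 258,000 L = 6713 g; ÷ 50 g/eq ÷ 2 = 67.13 mol Na₂CO₃.
(a) Mass: 67.13 × 106 = 7116 g.

(b) Volume: 147,000 US gal × 3.785 L/gal = 556,395 L.
(b) Hardness to add: (257 − 125) = 132 mg/L as CaCO₃ × 556,395 L = 73,440 g as CaCO₃.
(b) Moles of Ca²⁺ (1 mol Ca²⁺ ≡ 1 mol CaCO₃): 73,440 / 100.1 g/mol = 733.7 mol.
(b) Mass of CaCl₂·2H₂O: 733.7 × 147 = 107,900 g.

(a) 7.12 kg; (b) 108 kg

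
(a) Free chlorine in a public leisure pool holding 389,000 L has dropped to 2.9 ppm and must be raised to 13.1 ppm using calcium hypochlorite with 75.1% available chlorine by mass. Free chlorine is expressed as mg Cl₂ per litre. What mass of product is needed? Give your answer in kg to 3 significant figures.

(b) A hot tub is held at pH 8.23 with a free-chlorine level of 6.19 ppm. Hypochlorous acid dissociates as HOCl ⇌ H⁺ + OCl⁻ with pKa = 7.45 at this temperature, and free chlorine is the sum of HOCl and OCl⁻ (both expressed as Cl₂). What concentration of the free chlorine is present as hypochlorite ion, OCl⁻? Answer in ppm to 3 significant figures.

(a) 5.28 kg; (b) 5.31 ppm

(a) Chlorine deficit: 13.1 − 2.9 = 10.2 ppm = 10.2 mg/L as Cl₂.
(a) Cl₂ equivalent needed: 10.2 mg/L × 389,000 L = 3,968,000 mg = 3968 g.
(a) Product at 75.1% available chlorine: 3968 / 0.751 = 5283 g.

(b) [OCl⁻]/[HOCl] = 10^(pH − pKa) = 10^(8.23 − 7.45) = 10^0.78 = 6.026.
(b) Fraction as HOCl = 1 / (1 + 6.026) = 0.1423.
(b) OCl⁻ = (1 − 0.1423) × 6.19 ppm = 5.309 ppm.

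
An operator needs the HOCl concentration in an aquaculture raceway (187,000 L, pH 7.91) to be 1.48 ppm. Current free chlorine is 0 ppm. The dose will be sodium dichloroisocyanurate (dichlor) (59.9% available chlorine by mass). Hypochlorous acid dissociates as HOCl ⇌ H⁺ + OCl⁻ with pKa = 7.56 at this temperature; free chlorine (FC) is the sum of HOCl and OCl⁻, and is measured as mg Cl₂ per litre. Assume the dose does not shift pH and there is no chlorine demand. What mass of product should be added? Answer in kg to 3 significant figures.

1.50 kg

[OCl⁻]/[HOCl] = 10^(pH − pKa) = 10^(7.91 − 7.56) = 2.239; fraction as HOCl = 1/(1 + 2.239) = 0.3088.
Free chlorine required for 1.48 ppm HOCl: 1.48 / 0.3088 = 4.793 ppm.
FC to add: 4.793 − 0 = 4.793 mg/L as Cl₂.
Cl₂ equivalent: 4.793 mg/L × 187,000 L = 896.3 g.
Product at 59.9% available Cl: 896.3 / 0.599 = 1496 g.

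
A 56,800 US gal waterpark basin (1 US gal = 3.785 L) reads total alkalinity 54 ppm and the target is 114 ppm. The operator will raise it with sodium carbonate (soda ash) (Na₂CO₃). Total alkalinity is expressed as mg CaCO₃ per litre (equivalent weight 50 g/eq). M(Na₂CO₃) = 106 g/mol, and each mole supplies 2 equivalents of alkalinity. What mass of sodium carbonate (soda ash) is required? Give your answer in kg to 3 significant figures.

Volume: 56,800 US gal × 3.785 L/gal = 214,988 L.
Alkalinity to add: (114 − 54) = 60 mg/L as CaCO₃ × 214,988 L = 12,900 g as CaCO₃.
Equivalents: 12,900 g ÷ 50 g/eq = 258 eq.
Each mole of Na₂CO₃ supplies 2 eq, so 258 / 2 = 129 mol.
Mass: 129 mol × 106 g/mol = 13,670 g.

13.7 kg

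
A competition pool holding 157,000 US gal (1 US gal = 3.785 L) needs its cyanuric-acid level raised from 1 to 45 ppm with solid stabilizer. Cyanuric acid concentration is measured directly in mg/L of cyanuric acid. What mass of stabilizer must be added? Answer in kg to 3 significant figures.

26.1 kg

Volume: 157,000 US gal × 3.785 L/gal = 594,245 L.
CYA to add: (45 − 1) = 44 mg/L × 594,245 L = 26,150 g cyanuric acid.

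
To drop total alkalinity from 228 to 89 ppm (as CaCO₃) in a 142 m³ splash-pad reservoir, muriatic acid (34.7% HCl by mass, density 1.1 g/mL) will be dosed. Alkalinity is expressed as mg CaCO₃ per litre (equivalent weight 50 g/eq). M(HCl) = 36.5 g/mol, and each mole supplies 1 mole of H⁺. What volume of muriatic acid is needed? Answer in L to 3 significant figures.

37.7 L

Volume: 142 m³ = 142,000 L.
Alkalinity to neutralize: (228 − 89) = 139 mg/L as CaCO₃ × 142,000 L = 19,740 g as CaCO₃.
Equivalents of H⁺ required: 19,740 ÷ 50 g/eq = 394.8 eq = 394.8 mol HCl.
Mass of HCl: 394.8 × 36.5 = 14,410 g.
Mass of 34.7% solution: 14,410 / 0.347 = 41,520 g.
Volume: 41,520 g ÷ 1.1 g/mL = 37,750 mL.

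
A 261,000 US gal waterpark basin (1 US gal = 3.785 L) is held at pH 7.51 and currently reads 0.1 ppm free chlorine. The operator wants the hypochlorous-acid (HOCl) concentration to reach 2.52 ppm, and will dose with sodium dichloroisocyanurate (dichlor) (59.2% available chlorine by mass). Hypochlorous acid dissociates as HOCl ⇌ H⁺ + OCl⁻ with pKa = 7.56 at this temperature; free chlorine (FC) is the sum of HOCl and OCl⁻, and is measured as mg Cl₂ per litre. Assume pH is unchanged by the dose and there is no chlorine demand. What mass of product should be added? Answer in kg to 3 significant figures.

7.79 kg

Volume: 261,000 US gal × 3.785 L/gal = 987,885 L.
[OCl⁻]/[HOCl] = 10^(pH − pKa) = 10^(7.51 − 7.56) = 0.8913; fraction as HOCl = 1/(1 + 0.8913) = 0.5288.
Free chlorine required for 2.52 ppm HOCl: 2.52 / 0.5288 = 4.766 ppm.
FC to add: 4.766 − 0.1 = 4.666 mg/L as Cl₂.
Cl₂ equivalent: 4.666 mg/L × 987,885 L = 4609 g.
Product at 59.2% available Cl: 4609 / 0.592 = 7786 g.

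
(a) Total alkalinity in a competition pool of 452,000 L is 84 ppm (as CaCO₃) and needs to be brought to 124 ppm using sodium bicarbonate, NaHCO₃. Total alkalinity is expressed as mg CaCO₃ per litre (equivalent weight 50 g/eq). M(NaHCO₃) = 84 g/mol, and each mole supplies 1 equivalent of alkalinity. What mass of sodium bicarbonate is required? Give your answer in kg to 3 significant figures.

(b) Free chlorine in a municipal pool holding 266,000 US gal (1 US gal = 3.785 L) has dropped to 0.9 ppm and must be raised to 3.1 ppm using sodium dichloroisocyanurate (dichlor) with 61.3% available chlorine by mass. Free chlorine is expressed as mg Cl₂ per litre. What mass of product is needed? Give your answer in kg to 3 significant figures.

(a) 30.4 kg; (b) 3.61 kg

(a) Alkalinity to add: (124 − 84) = 40 mg/L as CaCO₃ × 452,000 L = 18,080 g as CaCO₃.
(a) Equivalents: 18,080 g ÷ 50 g/eq = 361.6 eq.
(a) NaHCO₃ supplies 1 eq per mole → 361.6 mol.
(a) Mass: 361.6 mol × 84 g/mol = 30,370 g.

(b) Volume: 266,000 US gal × 3.785 L/gal = 1,006,810 L.
(b) Chlorine deficit: 3.1 − 0.9 = 2.2 ppm = 2.2 mg/L as Cl₂.
(b) Cl₂ equivalent needed: 2.2 mg/L × 1,006,810 L = 2,215,000 mg = 2215 g.
(b) Product at 61.3% available chlorine: 2215 / 0.613 = 3613 g.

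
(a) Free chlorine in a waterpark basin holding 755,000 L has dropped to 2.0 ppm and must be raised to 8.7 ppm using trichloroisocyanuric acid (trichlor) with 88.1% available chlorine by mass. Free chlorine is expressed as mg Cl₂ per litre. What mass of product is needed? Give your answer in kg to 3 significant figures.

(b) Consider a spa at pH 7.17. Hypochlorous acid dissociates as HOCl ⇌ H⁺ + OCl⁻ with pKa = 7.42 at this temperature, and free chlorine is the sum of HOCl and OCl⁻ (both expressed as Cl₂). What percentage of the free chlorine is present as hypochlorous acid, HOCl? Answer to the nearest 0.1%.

(a) Chlorine deficit: 8.7 − 2.0 = 6.7 ppm = 6.7 mg/L as Cl₂.
(a) Cl₂ equivalent needed: 6.7 mg/L × 755,000 L = 5,058,000 mg = 5058 g.
(a) Product at 88.1% available chlorine: 5058 / 0.881 = 5742 g.

(b) [OCl⁻]/[HOCl] = 10^(pH − pKa) = 10^(7.17 − 7.42) = 10^-0.25 = 0.5623.
(b) Fraction as HOCl = 1 / (1 + 0.5623) = 0.6401.

(a) 5.74 kg; (b) 64.0%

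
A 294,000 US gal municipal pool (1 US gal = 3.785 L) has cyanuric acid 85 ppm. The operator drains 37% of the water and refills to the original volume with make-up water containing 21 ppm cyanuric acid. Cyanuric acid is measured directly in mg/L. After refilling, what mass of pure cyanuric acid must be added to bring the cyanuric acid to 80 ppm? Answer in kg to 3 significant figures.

20.8 kg

Volume: 294,000 US gal × 3.785 L/gal = 1,112,790 L.
After draining 37% and refilling: 85 × 0.63 + 21 × 0.37 = 61.32 ppm.
Deficit to target: 80 − 61.32 = 18.68 mg/L.
Mass: 18.68 mg/L × 1,112,790 L = 20,790 g cyanuric acid.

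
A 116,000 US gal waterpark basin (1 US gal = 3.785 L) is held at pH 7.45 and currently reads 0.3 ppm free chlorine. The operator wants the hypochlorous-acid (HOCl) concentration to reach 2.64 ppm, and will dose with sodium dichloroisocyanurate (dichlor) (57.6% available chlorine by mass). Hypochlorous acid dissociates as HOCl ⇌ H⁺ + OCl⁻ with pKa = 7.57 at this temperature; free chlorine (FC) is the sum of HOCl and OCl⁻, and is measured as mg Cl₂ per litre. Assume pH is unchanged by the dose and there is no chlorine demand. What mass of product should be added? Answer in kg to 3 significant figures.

Volume: 116,000 US gal × 3.785 L/gal = 439,060 L.
[OCl⁻]/[HOCl] = 10^(pH − pKa) = 10^(7.45 − 7.57) = 0.7586; fraction as HOCl = 1/(1 + 0.7586) = 0.5686.
Free chlorine required for 2.64 ppm HOCl: 2.64 / 0.5686 = 4.643 ppm.
FC to add: 4.643 − 0.3 = 4.343 mg/L as Cl₂.
Cl₂ equivalent: 4.343 mg/L × 439,060 L = 1907 g.
Product at 57.6% available Cl: 1907 / 0.576 = 3310 g.

3.31 kg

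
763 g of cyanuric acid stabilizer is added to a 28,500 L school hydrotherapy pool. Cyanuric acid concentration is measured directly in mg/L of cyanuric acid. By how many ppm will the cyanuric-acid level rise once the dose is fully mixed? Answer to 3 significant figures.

Rise: 763 g / 28,500 L × 1000 = 26.77 mg/L.

26.8 ppm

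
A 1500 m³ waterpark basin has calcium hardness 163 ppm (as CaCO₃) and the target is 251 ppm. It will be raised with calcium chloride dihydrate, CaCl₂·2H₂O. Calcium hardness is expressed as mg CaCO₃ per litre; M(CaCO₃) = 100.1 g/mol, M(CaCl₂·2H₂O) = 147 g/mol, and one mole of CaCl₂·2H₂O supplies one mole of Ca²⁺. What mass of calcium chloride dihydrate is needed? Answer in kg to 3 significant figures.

194 kg

Volume: 1500 m³ = 1,500,000 L.
Hardness to add: (251 − 163) = 88 mg/L as CaCO₃ × 1,500,000 L = 132,000 g as CaCO₃.
Moles of Ca²⁺ (1 mol Ca²⁺ ≡ 1 mol CaCO₃): 132,000 / 100.1 g/mol = 1319 mol.
Mass of CaCl₂·2H₂O: 1319 × 147 = 193,800 g.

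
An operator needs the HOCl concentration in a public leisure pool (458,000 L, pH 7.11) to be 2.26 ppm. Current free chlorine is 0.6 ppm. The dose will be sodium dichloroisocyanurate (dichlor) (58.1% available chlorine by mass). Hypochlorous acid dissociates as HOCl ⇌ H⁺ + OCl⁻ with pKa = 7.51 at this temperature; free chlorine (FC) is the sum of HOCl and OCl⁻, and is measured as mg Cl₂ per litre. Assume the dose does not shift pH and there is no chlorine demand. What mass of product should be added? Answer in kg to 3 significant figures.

2.02 kg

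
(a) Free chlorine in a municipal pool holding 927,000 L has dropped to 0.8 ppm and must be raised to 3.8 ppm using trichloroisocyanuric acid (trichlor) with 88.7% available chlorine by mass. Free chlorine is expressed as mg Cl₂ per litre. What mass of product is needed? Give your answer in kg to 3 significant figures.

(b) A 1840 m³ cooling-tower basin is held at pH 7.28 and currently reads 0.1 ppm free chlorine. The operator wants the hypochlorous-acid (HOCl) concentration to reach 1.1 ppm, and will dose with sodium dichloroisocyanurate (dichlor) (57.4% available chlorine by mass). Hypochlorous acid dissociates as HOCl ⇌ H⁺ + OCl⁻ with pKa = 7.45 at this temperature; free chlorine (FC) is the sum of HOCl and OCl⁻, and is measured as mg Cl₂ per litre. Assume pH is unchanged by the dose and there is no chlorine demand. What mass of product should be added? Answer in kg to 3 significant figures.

(a) Chlorine deficit: 3.8 − 0.8 = 3 ppm = 3 mg/L as Cl₂.
(a) Cl₂ equivalent needed: 3 mg/L × 927,000 L = 2,781,000 mg = 2781 g.
(a) Product at 88.7% available chlorine: 2781 / 0.887 = 3135 g.

(b) Volume: 1840 m³ = 1,840,000 L.
(b) [OCl⁻]/[HOCl] = 10^(pH − pKa) = 10^(7.28 − 7.45) = 0.6761; fraction as HOCl = 1/(1 + 0.6761) = 0.5966.
(b) Free chlorine required for 1.1 ppm HOCl: 1.1 / 0.5966 = 1.844 ppm.
(b) FC to add: 1.844 − 0.1 = 1.744 mg/L as Cl₂.
(b) Cl₂ equivalent: 1.744 mg/L × 1,840,000 L = 3208 g.
(b) Product at 57.4% available Cl: 3208 / 0.574 = 5590 g.

(a) 3.14 kg; (b) 5.59 kg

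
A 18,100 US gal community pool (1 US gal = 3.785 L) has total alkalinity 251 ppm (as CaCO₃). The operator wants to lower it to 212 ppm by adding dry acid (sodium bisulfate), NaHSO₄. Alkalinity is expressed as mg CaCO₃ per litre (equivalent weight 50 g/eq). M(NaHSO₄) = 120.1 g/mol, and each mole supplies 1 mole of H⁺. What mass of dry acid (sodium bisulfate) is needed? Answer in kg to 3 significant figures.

6.42 kg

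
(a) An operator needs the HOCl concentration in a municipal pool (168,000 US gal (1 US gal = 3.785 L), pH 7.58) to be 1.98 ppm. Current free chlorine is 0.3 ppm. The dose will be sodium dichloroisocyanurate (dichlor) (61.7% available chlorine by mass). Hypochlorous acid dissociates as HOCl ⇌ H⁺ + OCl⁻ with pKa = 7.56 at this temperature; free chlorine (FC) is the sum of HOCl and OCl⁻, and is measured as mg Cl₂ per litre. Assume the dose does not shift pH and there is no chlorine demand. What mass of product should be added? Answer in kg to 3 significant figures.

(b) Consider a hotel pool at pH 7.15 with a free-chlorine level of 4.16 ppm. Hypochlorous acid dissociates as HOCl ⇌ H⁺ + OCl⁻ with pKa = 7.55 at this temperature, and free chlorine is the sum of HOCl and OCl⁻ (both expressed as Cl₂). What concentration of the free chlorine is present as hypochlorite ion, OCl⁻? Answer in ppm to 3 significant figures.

(a) Volume: 168,000 US gal × 3.785 L/gal = 635,880 L.
(a) [OCl⁻]/[HOCl] = 10^(pH − pKa) = 10^(7.58 − 7.56) = 1.047; fraction as HOCl = 1/(1 + 1.047) = 0.4885.
(a) Free chlorine required for 1.98 ppm HOCl: 1.98 / 0.4885 = 4.053 ppm.
(a) FC to add: 4.053 − 0.3 = 3.753 mg/L as Cl₂.
(a) Cl₂ equivalent: 3.753 mg/L × 635,880 L = 2387 g.
(a) Product at 61.7% available Cl: 2387 / 0.617 = 3868 g.

(b) [OCl⁻]/[HOCl] = 10^(pH − pKa) = 10^(7.15 − 7.55) = 10^-0.40 = 0.3981.
(b) Fraction as HOCl = 1 / (1 + 0.3981) = 0.7153.
(b) OCl⁻ = (1 − 0.7153) × 4.16 ppm = 1.185 ppm.

(a) 3.87 kg; (b) 1.18 ppm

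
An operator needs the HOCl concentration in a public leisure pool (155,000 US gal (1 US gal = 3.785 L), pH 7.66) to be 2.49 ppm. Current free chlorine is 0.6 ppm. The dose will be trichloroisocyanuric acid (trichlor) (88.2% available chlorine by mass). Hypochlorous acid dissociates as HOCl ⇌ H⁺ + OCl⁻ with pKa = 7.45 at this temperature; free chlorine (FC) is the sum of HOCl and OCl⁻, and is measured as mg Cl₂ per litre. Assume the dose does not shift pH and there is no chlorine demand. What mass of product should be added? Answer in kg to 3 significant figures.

Volume: 155,000 US gal × 3.785 L/gal = 586,675 L.
[OCl⁻]/[HOCl] = 10^(pH − pKa) = 10^(7.66 − 7.45) = 1.622; fraction as HOCl = 1/(1 + 1.622) = 0.3814.
Free chlorine required for 2.49 ppm HOCl: 2.49 / 0.3814 = 6.528 ppm.
FC to add: 6.528 − 0.6 = 5.928 mg/L as Cl₂.
Cl₂ equivalent: 5.928 mg/L × 586,675 L = 3478 g.
Product at 88.2% available Cl: 3478 / 0.882 = 3943 g.

3.94 kg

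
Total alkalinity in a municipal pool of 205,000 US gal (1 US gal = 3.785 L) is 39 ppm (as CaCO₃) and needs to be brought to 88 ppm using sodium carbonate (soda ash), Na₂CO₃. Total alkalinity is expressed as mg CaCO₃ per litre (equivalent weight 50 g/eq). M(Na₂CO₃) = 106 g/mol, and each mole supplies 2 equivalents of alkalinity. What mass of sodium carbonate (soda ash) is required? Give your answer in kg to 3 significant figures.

Volume: 205,000 US gal × 3.785 L/gal = 775,925 L.
Alkalinity to add: (88 − 39) = 49 mg/L as CaCO₃ × 775,925 L = 38,020 g as CaCO₃.
Equivalents: 38,020 g ÷ 50 g/eq = 760.4 eq.
Each mole of Na₂CO₃ supplies 2 eq, so 760.4 / 2 = 380.2 mol.
Mass: 380.2 mol × 106 g/mol = 40,300 g.

40.3 kg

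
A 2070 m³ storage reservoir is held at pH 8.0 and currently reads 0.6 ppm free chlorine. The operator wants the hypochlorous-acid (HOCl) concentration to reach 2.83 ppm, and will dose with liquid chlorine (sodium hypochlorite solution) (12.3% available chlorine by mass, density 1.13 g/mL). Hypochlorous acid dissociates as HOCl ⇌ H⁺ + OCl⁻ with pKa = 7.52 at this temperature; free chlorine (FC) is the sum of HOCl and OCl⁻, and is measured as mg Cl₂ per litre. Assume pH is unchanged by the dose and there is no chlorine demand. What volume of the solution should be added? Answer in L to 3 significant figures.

Volume: 2070 m³ = 2,070,000 L.
[OCl⁻]/[HOCl] = 10^(pH − pKa) = 10^(8.0 − 7.52) = 3.02; fraction as HOCl = 1/(1 + 3.02) = 0.2488.
Free chlorine required for 2.83 ppm HOCl: 2.83 / 0.2488 = 11.38 ppm.
FC to add: 11.38 − 0.6 = 10.78 mg/L as Cl₂.
Cl₂ equivalent: 10.78 mg/L × 2,070,000 L = 22,310 g.
Product at 12.3% available Cl: 22,310 / 0.123 = 181,400 g.
Volume: 181,400 g ÷ 1.13 g/mL = 160,500 mL.

160 L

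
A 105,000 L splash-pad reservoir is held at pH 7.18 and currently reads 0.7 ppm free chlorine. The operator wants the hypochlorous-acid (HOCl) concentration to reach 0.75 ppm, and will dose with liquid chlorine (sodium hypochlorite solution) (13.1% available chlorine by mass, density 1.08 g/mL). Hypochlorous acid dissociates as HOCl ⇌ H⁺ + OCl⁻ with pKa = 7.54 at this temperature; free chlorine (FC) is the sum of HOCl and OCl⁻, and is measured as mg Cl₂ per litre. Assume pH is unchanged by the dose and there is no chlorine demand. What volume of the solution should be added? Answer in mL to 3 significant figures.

280 mL

[OCl⁻]/[HOCl] = 10^(pH − pKa) = 10^(7.18 − 7.54) = 0.4365; fraction as HOCl = 1/(1 + 0.4365) = 0.6961.
Free chlorine required for 0.75 ppm HOCl: 0.75 / 0.6961 = 1.077 ppm.
FC to add: 1.077 − 0.7 = 0.3774 mg/L as Cl₂.
Cl₂ equivalent: 0.3774 mg/L × 105,000 L = 39.63 g.
Product at 13.1% available Cl: 39.63 / 0.131 = 302.5 g.
Volume: 302.5 g ÷ 1.08 g/mL = 280.1 mL.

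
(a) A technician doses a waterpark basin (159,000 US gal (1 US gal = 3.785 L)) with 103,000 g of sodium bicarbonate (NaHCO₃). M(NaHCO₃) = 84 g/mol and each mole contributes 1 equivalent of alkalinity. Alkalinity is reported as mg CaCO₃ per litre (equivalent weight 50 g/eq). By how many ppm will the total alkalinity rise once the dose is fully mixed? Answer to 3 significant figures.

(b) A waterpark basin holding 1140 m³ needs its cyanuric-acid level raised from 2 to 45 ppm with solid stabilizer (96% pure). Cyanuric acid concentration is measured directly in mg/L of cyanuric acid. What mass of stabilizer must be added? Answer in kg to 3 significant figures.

(a) 102 ppm; (b) 51.1 kg

(a) Volume: 159,000 US gal × 3.785 L/gal = 601,815 L.
(a) Moles of NaHCO₃: 103,000 g ÷ 84 g/mol = 1226 mol → 1226 eq of alkalinity.
(a) As CaCO₃: 1226 eq × 50 g/eq = 61,310 g.
(a) Rise: 61,310 g / 601,815 L × 1000 = 101.9 mg/L.

(b) Volume: 1140 m³ = 1,140,000 L.
(b) CYA to add: (45 − 2) = 43 mg/L × 1,140,000 L = 49,020 g cyanuric acid.
(b) At 96% purity: 49,020 / 0.96 = 51,060 g product.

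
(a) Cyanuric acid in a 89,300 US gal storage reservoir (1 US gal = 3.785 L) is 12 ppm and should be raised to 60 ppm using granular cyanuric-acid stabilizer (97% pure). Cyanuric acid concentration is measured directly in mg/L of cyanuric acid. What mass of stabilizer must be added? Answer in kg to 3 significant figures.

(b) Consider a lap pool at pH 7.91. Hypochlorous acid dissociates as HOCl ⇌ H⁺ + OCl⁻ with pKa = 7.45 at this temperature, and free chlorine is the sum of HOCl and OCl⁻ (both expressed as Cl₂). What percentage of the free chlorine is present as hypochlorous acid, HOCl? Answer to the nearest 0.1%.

(a) 16.7 kg; (b) 25.7%

(a) Volume: 89,300 US gal × 3.785 L/gal = 338,000 L.
(a) CYA to add: (60 − 12) = 48 mg/L × 338,000 L = 16,220 g cyanuric acid.
(a) At 97% purity: 16,220 / 0.97 = 16,730 g product.

(b) [OCl⁻]/[HOCl] = 10^(pH − pKa) = 10^(7.91 − 7.45) = 10^0.46 = 2.884.
(b) Fraction as HOCl = 1 / (1 + 2.884) = 0.2575.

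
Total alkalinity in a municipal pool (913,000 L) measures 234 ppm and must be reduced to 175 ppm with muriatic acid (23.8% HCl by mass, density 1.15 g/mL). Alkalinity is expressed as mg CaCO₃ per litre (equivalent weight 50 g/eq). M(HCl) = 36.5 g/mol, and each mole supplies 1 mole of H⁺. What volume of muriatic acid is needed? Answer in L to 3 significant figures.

144 L

Alkalinity to neutralize: (234 − 175) = 59 mg/L as CaCO₃ × 913,000 L = 53,870 g as CaCO₃.
Equivalents of H⁺ required: 53,870 ÷ 50 g/eq = 1077 eq = 1077 mol HCl.
Mass of HCl: 1077 × 36.5 = 39,320 g.
Mass of 23.8% solution: 39,320 / 0.238 = 165,200 g.
Volume: 165,200 g ÷ 1.15 g/mL = 143,700 mL.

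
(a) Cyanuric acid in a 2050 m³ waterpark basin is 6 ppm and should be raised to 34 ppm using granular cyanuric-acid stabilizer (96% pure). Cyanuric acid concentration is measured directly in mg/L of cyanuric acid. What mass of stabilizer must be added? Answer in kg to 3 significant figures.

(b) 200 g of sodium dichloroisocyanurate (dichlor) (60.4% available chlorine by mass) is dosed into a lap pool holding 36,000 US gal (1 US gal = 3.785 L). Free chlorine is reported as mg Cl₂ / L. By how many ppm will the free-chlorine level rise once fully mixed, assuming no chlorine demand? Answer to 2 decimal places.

(a) 59.8 kg; (b) 0.89 ppm

(a) Volume: 2050 m³ = 2,050,000 L.
(a) CYA to add: (34 − 6) = 28 mg/L × 2,050,000 L = 57,400 g cyanuric acid.
(a) At 96% purity: 57,400 / 0.96 = 59,790 g product.

(b) Volume: 36,000 US gal × 3.785 L/gal = 136,260 L.
(b) Available chlorine delivered: 200 g × 0.604 = 120.8 g as Cl₂.
(b) Concentration rise: 120.8 g / 136,260 L = 0.8865 mg/L = 0.89 ppm.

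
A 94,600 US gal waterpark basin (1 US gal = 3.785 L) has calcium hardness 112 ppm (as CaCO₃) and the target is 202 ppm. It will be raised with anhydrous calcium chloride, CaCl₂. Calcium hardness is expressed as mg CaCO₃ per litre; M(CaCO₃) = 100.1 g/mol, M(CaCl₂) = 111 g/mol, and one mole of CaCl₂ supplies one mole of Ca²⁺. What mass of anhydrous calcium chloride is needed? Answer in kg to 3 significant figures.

35.7 kg

Volume: 94,600 US gal × 3.785 L/gal = 358,061 L.
Hardness to add: (202 − 112) = 90 mg/L as CaCO₃ × 358,061 L = 32,230 g as CaCO₃.
Moles of Ca²⁺ (1 mol Ca²⁺ ≡ 1 mol CaCO₃): 32,230 / 100.1 g/mol = 321.9 mol.
Mass of CaCl₂: 321.9 × 111 = 35,730 g.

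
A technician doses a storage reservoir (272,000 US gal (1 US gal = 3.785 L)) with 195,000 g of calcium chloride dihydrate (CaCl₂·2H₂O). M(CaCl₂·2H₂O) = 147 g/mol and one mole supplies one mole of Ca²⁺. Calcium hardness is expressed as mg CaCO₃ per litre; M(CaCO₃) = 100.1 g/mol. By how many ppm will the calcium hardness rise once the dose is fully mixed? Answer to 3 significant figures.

129 ppm

Volume: 272,000 US gal × 3.785 L/gal = 1,029,520 L.
Moles of Ca²⁺: 195,000 g ÷ 147 g/mol = 1327 mol.
As CaCO₃: 1327 mol × 100.1 g/mol = 132,800 g.
Rise: 132,800 g / 1,029,520 L × 1000 = 129 mg/L.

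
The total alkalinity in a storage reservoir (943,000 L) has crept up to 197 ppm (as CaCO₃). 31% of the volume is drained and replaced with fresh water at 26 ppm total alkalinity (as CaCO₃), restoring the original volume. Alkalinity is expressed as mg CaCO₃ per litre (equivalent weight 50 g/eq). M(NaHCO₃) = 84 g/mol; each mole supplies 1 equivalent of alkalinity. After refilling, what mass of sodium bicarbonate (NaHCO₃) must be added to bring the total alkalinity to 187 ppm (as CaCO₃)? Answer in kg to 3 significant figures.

68.1 kg

After draining 31% and refilling: 197 × 0.69 + 26 × 0.31 = 143.99 ppm.
Deficit to target: 187 − 143.99 = 43.01 mg/L.
As CaCO₃: 43.01 mg/L × 943,000 L = 40,560 g; ÷ 50 g/eq ÷ 1 = 811.2 mol NaHCO₃.
Mass: 811.2 × 84 = 68,140 g.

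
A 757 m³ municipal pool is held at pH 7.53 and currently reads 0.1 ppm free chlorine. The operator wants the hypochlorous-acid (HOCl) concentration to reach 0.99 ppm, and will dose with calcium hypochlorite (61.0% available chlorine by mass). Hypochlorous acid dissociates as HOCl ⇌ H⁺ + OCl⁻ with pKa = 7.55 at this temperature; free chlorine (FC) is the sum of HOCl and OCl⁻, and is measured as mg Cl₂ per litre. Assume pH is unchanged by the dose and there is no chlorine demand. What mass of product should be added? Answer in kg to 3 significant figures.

2.28 kg

Volume: 757 m³ = 757,000 L.
[OCl⁻]/[HOCl] = 10^(pH − pKa) = 10^(7.53 − 7.55) = 0.955; fraction as HOCl = 1/(1 + 0.955) = 0.5115.
Free chlorine required for 0.99 ppm HOCl: 0.99 / 0.5115 = 1.935 ppm.
FC to add: 1.935 − 0.1 = 1.835 mg/L as Cl₂.
Cl₂ equivalent: 1.835 mg/L × 757,000 L = 1389 g.
Product at 61.0% available Cl: 1389 / 0.61 = 2278 g.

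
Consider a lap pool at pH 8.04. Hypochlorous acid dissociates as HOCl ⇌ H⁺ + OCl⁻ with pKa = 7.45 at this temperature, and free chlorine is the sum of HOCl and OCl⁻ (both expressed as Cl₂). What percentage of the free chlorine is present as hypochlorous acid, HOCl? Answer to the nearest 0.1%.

20.4%

[OCl⁻]/[HOCl] = 10^(pH − pKa) = 10^(8.04 − 7.45) = 10^0.59 = 3.89.
Fraction as HOCl = 1 / (1 + 3.89) = 0.2045.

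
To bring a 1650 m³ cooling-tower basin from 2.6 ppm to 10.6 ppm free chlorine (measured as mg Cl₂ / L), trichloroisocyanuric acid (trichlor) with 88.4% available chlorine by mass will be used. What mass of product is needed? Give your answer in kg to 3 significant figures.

14.9 kg

Volume: 1650 m³ = 1,650,000 L.
Chlorine deficit: 10.6 − 2.6 = 8 ppm = 8 mg/L as Cl₂.
Cl₂ equivalent needed: 8 mg/L × 1,650,000 L = 13,200,000 mg = 13,200 g.
Product at 88.4% available chlorine: 13,200 / 0.884 = 14,930 g.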